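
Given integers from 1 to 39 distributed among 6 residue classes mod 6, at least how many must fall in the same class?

By pigeonhole with 39 objects and 6 categories: ceiling(39/6).

Final answer: 7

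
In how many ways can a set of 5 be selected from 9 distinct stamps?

C(9,5) = 9!/(5! x 4!).

Final answer: \binom{9}{5} = 126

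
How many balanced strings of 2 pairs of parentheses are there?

This is counted by the nth Catalan number C_n. Here n = 2 (pairs).
Using C_0 = 1 and C_(k+1) = C_k x 2(2k+1)/(k+2), build up term by term: C_1=1, C_2=2.

Final answer: C_{2} = 2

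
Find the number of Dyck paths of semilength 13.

Total monotonic paths to (13,13): C(26,13) = 10400600.
Reflecting each bad path at its first crossing gives a bijection with paths to (12,14): C(26,14) = 9657700.
Valid Dyck paths: 10400600 - 9657700.
(This is the Catalan number C_{13}.)

Final answer: C_{13} = 742900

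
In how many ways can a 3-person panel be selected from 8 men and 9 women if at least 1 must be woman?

Sum over valid woman counts:
C(9,1)C(8,2) = 252
C(9,2)C(8,1) = 288
C(9,3)C(8,0) = 84
Total: 252 + 288 + 84.

Final answer: 624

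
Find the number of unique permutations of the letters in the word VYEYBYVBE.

Letters (B:2, E:2, V:2, Y:3). Total letters: 9.
Permutations = 9!/(3! x 2! x 2! x 2!).

Final answer: 7560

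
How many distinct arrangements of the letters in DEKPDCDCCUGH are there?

Letters (C:3, D:3, E:1, G:1, H:1, K:1, P:1, U:1). Total letters: 12.
Permutations = 12!/(3! x 3!).

Final answer: 13305600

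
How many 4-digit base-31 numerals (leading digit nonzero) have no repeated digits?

The leading digit has 30 choices (anything but zero); the next has 30 (anything but the first), then 29, and so on, one fewer each time.
Total: 30 x 30 x 29 x 28.

Final answer: 730800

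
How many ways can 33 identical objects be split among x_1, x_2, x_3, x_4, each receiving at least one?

Substitute x'_i = x_i - 1 (so x'_i >= 0). Then sum x'_i = 33 - 4 = 29.
Stars and bars: C(29+4-1, 4-1) = C(32,3).

Final answer: C(32,3) = 4960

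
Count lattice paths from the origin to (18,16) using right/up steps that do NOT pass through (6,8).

Total paths to (18,16): C(34,16) = 2203961430.
Paths through (6,8): C(14,8) x C(20,8) = 378287910.
Avoiding (6,8): 2203961430 - 378287910.

Final answer: 1825673520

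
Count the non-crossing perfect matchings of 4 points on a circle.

This is a standard Catalan-number count: the answer is C_n. Here n = 4/2 = 2.
C_n = C(2n,n)/(n+1), so C_{2} = C(4,2)/3 = 6/3.

Final answer: C_{2} = 2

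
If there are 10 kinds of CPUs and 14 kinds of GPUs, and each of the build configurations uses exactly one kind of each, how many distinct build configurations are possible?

By the multiplication principle: 10 x 14.

Final answer: 140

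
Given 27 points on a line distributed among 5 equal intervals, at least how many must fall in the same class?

By pigeonhole with 27 objects and 5 categories: ceiling(27/5).

Final answer: 6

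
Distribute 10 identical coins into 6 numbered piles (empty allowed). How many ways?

Stars and bars: C(n+k-1, k-1) = C(15,5).

Final answer: C(15,5) = 3003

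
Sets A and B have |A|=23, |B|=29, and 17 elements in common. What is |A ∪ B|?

|A union B| = |A| + |B| - |A intersect B| = 23 + 29 - 17.

Final answer: 35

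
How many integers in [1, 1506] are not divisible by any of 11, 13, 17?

|div by 11|=136, |div by 13|=115, |div by 17|=88.
|div by 11&13|=10, |div by 11&17|=8, |div by 13&17|=6, |div by all|=0.
By inclusion-exclusion, divisible by at least one: 136+115+88-10-8-6+0 = 315.
Not divisible by any: 1506 - 315.

Final answer: 1191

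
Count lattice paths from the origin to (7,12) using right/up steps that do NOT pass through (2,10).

Total paths to (7,12): C(19,12) = 50388.
Paths through (2,10): C(12,10) x C(7,2) = 1386.
Avoiding (2,10): 50388 - 1386.

Final answer: 49002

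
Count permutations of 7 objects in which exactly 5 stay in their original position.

Choose which 5 elements are fixed: C(7,5) = 21.
Derange the remaining 2 using D(j) = (j-1)(D(j-1) + D(j-2)), D(0)=1, D(1)=0: D(2)=1.
Total: 21 x 1.

Final answer: C(7,5) D(2) = 21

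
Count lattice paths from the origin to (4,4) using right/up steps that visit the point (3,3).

Paths (0,0)->(3,3): C(6,3) = 20.
Paths (3,3)->(4,4): C(2,1) = 2.
By multiplication principle: 20 x 2.

Final answer: 40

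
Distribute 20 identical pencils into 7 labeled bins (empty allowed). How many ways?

Stars and bars: C(n+k-1, k-1) = C(26,6).

Final answer: C(26,6) = 230230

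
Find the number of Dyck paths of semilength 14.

Total monotonic paths to (14,14): C(28,14) = 40116600.
A path is bad iff it touches y = x + 1; reflecting its initial segment maps bad paths bijectively onto all paths to (13,15), of which there are C(28,15) = 37442160.
Valid Dyck paths: 40116600 - 37442160.
(Equivalently, C_{14} = C(28,14)/15 = 40116600/15.)

Final answer: C_{14} = 2674440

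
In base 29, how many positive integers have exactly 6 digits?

In base 29, the leading digit has 28 choices (1..28); each of the remaining 5 digits has 29 choices.
Total: 28 x 29^5.

Final answer: 574312172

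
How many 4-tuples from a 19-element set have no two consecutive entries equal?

Let g(n) count such strings. g(1) = 19, and each valid string of length n-1 extends in 18 ways (any symbol but the last), so g(n) = 18 g(n-1).
Total: g(4) = 19 x 18^3.

Final answer: 19 x 18^{3} = 110808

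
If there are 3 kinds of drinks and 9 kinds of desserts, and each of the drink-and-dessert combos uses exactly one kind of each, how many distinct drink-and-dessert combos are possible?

By the multiplication principle: 3 x 9.

Final answer: 27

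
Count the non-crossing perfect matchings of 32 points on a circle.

The structures are counted by the Catalan number C_n. Here n = 32/2 = 16.
C_n = C(2n,n)/(n+1), so C_{16} = C(32,16)/17 = 601080390/17.

Final answer: C_{16} = 35357670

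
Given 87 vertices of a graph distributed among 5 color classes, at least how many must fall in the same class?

By pigeonhole with 87 objects and 5 categories: ceiling(87/5).

Final answer: 18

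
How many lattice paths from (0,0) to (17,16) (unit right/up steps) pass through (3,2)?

Paths (0,0)->(3,2): C(5,2) = 10.
Paths (3,2)->(17,16): C(28,14) = 40116600.
By multiplication principle: 10 x 40116600.

Final answer: 401166000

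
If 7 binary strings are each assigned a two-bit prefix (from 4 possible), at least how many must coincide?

There are 4 possible values for two-bit prefix. With 7 binary strings and 4 categories, by pigeonhole: ceiling(7/4).

Final answer: 2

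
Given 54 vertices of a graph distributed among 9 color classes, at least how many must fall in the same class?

By pigeonhole with 54 objects and 9 categories: ceiling(54/9).

Final answer: 6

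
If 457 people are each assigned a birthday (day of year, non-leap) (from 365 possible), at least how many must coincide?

There are 365 possible values for birthday (day of year, non-leap). With 457 people and 365 categories, by pigeonhole: ceiling(457/365).

Final answer: 2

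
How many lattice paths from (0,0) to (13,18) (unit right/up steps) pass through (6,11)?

Paths (0,0)->(6,11): C(17,11) = 12376.
Paths (6,11)->(13,18): C(14,7) = 3432.
By multiplication principle: 12376 x 3432.

Final answer: 42474432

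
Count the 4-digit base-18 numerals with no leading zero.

These are the integers in [18^3, 18^4), so the count is 18^4 - 18^3 = 17 x 18^3.

Final answer: 99144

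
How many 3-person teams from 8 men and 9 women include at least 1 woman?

Sum over valid woman counts:
C(9,1)C(8,2) = 252
C(9,2)C(8,1) = 288
C(9,3)C(8,0) = 84
Total: 252 + 288 + 84.

Final answer: 624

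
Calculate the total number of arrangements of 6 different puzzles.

The number of ways to arrange 6 distinct objects is 6!.

Final answer: 6! = 720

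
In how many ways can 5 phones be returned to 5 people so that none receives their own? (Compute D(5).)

Use the recurrence D(n) = (n-1)(D(n-1) + D(n-2)) with D(0)=1, D(1)=0.
D(2) = 1 x (0 + 1) = 1
D(3) = 2 x (1 + 0) = 2
D(4) = 3 x (2 + 1) = 9
D(5) = 4 x (D(4) + D(3)) = 4 x (9 + 2)

Final answer: D(5) = 44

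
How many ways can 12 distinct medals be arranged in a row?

The number of ways to arrange 12 distinct objects is 12!.

Final answer: 12! = 479001600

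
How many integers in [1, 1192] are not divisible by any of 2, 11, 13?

|div by 2|=596, |div by 11|=108, |div by 13|=91.
|div by 2&11|=54, |div by 2&13|=45, |div by 11&13|=8, |div by all|=4.
By inclusion-exclusion, divisible by at least one: 596+108+91-54-45-8+4 = 692.
Not divisible by any: 1192 - 692.

Final answer: 500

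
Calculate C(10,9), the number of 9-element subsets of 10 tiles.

C(10,9) = 10!/(9! x 1!).

Final answer: \binom{10}{9} = 10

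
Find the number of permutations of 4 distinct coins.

The number of ways to arrange 4 distinct objects is 4!.

Final answer: 4! = 24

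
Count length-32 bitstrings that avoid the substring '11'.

Let a(n) count valid strings. If the last bit is 0 the prefix is any valid string of length n-1; if it is 1 the string must end in 01 with a valid prefix of length n-2. So a(n) = a(n-1) + a(n-2), a(1)=2, a(2)=3.
Building up term by term: a(1)=2, a(2)=3, a(3)=5, a(4)=8, a(5)=13, a(6)=21, a(7)=34, a(8)=55, a(9)=89, a(10)=144, a(11)=233, a(12)=377, a(13)=610, a(14)=987, a(15)=1597, a(16)=2584, a(17)=4181, a(18)=6765, a(19)=10946, a(20)=17711, a(21)=28657, a(22)=46368, a(23)=75025, a(24)=121393, a(25)=196418, a(26)=317811, a(27)=514229, a(28)=832040, a(29)=1346269, a(30)=2178309, a(31)=3524578, a(32)=5702887.

Final answer: 5702887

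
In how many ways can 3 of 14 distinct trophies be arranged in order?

P(14,3) = 14!/(14-3)! = 14!/11!.

Final answer: P(14,3) = 2184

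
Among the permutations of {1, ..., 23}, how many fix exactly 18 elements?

Choose which 18 elements are fixed: C(23,18) = 33649.
Derange the remaining 5 using D(j) = (j-1)(D(j-1) + D(j-2)), D(0)=1, D(1)=0: D(2)=1, D(3)=2, D(4)=9, D(5)=44.
Total: 33649 x 44.

Final answer: C(23,18) D(5) = 1480556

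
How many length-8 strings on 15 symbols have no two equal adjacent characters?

Let g(n) count such strings. g(1) = 15, and each valid string of length n-1 extends in 14 ways (any symbol but the last), so g(n) = 14 g(n-1).
Total: g(8) = 15 x 14^7.

Final answer: 15 x 14^{7} = 1581202560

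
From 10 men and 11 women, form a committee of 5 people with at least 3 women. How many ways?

Sum over valid woman counts:
C(11,3)C(10,2) = 7425
C(11,4)C(10,1) = 3300
C(11,5)C(10,0) = 462
Total: 7425 + 3300 + 462.

Final answer: 11187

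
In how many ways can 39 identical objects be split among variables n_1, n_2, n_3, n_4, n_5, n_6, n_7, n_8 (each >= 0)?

Stars and bars with 39 stars and 7 bars:
C(39+8-1, 8-1) = C(46,7).

Final answer: C(46,7) = 53524680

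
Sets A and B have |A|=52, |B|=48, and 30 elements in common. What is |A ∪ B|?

|A union B| = |A| + |B| - |A intersect B| = 52 + 48 - 30.

Final answer: 70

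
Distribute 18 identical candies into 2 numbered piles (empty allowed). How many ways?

Stars and bars: C(n+k-1, k-1) = C(19,1).

Final answer: C(19,1) = 19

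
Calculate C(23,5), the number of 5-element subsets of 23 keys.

C(23,5) = 23!/(5! x (23-5)!).

Final answer: C(23,5) = 33649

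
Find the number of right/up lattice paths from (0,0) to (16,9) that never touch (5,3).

Total paths to (16,9): C(25,9) = 2042975.
Paths through (5,3): C(8,3) x C(17,6) = 693056.
Avoiding (5,3): 2042975 - 693056.

Final answer: 1349919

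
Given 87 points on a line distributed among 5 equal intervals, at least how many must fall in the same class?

By pigeonhole with 87 objects and 5 categories: ceiling(87/5).

Final answer: 18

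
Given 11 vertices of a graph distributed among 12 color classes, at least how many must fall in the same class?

By pigeonhole with 11 objects and 12 categories: ceiling(11/12).

Final answer: 1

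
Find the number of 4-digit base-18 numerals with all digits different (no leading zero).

First digit: 17 (nonzero). Second: 17 (not first). Third: 16, etc.
Total: 17 x 17 x 16 x 15.

Final answer: 69360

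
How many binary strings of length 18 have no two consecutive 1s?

Classify by the final bit: ...0 gives a(n-1) strings, ...01 gives a(n-2) strings. Thus a(n) = a(n-1) + a(n-2) with a(1)=2, a(2)=3.
Iterating the recurrence: a(1)=2, a(2)=3, a(3)=5, a(4)=8, a(5)=13, a(6)=21, a(7)=34, a(8)=55, a(9)=89, a(10)=144, a(11)=233, a(12)=377, a(13)=610, a(14)=987, a(15)=1597, a(16)=2584, a(17)=4181, a(18)=6765.

Final answer: 6765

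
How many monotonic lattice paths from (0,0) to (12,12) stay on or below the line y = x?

Total monotonic paths to (12,12): C(24,12) = 2704156.
Reflecting each bad path at its first crossing gives a bijection with paths to (11,13): C(24,13) = 2496144.
Valid Dyck paths: 2704156 - 2496144.
(These counts are the Catalan numbers.)

Final answer: C_{12} = 208012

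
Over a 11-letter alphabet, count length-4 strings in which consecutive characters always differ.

Let g(n) count such strings. g(1) = 11, and each valid string of length n-1 extends in 10 ways (any symbol but the last), so g(n) = 10 g(n-1).
Total: g(4) = 11 x 10^3.

Final answer: 11 x 10^{3} = 11000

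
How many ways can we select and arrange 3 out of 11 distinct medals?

P(11,3) = 11!/(11-3)! = 11!/8!.

Final answer: P(11,3) = 990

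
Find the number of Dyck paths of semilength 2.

Total monotonic paths to (2,2): C(4,2) = 6.
By the reflection principle, paths that go above the diagonal number C(4,3) = 4.
Valid Dyck paths: 6 - 4.
(This is the Catalan number C_{2}.)

Final answer: C_{2} = 2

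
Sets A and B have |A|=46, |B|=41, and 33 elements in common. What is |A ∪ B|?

|A union B| = |A| + |B| - |A intersect B| = 46 + 41 - 33.

Final answer: 54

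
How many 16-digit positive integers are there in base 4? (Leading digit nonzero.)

In base 4, the leading digit has 3 choices (1..3); each of the remaining 15 digits has 4 choices.
Total: 3 x 4^15.

Final answer: 3221225472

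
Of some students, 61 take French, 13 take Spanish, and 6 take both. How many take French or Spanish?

|A union B| = |A| + |B| - |A intersect B| = 61 + 13 - 6.

Final answer: 68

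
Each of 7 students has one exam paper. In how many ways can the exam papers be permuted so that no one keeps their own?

Use the recurrence D(n) = (n-1)(D(n-1) + D(n-2)) with D(0)=1, D(1)=0.
D(2) = 1 x (0 + 1) = 1
D(3) = 2 x (1 + 0) = 2
D(4) = 3 x (2 + 1) = 9
D(5) = 4 x (9 + 2) = 44
D(6) = 5 x (44 + 9) = 265
D(7) = 6 x (D(6) + D(5)) = 6 x (265 + 44)

Final answer: D(7) = 1854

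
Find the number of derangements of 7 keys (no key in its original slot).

Use the recurrence D(n) = (n-1)(D(n-1) + D(n-2)) with D(0)=1, D(1)=0.
D(2) = 1 x (0 + 1) = 1
D(3) = 2 x (1 + 0) = 2
D(4) = 3 x (2 + 1) = 9
D(5) = 4 x (9 + 2) = 44
D(6) = 5 x (44 + 9) = 265
D(7) = 6 x (D(6) + D(5)) = 6 x (265 + 44)

Final answer: D(7) = 1854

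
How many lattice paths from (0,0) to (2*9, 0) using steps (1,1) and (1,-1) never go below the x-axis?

Total monotonic paths to (9,9): C(18,9) = 48620.
Paths that cross above y=x (reflection bijection): C(18,10) = 43758.
Valid Dyck paths: 48620 - 43758.
(Check: C(18,9) - C(18,10) = C(18,9)/10, the Catalan number C_{9}.)

Final answer: C_{9} = 4862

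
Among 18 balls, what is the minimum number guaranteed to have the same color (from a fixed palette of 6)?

There are 6 possible values for color (from a fixed palette of 6). With 18 balls and 6 categories, by pigeonhole: ceiling(18/6).

Final answer: 3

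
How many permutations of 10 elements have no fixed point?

Use the recurrence D(n) = (n-1)(D(n-1) + D(n-2)) with D(0)=1, D(1)=0.
Building up: D(2)=1, D(3)=2, D(4)=9, D(5)=44, D(6)=265, D(7)=1854, D(8)=14833, D(9)=133496.
D(10) = 9 x (D(9) + D(8)) = 9 x (133496 + 14833).

Final answer: D(10) = 1334961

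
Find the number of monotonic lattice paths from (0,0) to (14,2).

Each path has 14 right steps and 2 up steps in some order (16 steps total).
Choose which 2 of the 16 steps are up: C(16,2).

Final answer: C(16,2) = 120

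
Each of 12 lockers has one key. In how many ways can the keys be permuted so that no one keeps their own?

Use the recurrence D(n) = (n-1)(D(n-1) + D(n-2)) with D(0)=1, D(1)=0.
D(2) = 1 x (0 + 1) = 1
D(3) = 2 x (1 + 0) = 2
D(4) = 3 x (2 + 1) = 9
D(5) = 4 x (9 + 2) = 44
D(6) = 5 x (44 + 9) = 265
D(7) = 6 x (265 + 44) = 1854
D(8) = 7 x (1854 + 265) = 14833
D(9) = 8 x (14833 + 1854) = 133496
D(10) = 9 x (133496 + 14833) = 1334961
D(11) = 10 x (1334961 + 133496) = 14684570
D(12) = 11 x (D(11) + D(10)) = 11 x (14684570 + 1334961)

Final answer: D(12) = 176214841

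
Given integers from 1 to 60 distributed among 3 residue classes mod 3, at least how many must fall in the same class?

By pigeonhole with 60 objects and 3 categories: ceiling(60/3).

Final answer: 20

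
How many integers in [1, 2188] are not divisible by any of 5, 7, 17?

|div by 5|=437, |div by 7|=312, |div by 17|=128.
|div by 5&7|=62, |div by 5&17|=25, |div by 7&17|=18, |div by all|=3.
By inclusion-exclusion, divisible by at least one: 437+312+128-62-25-18+3 = 775.
Not divisible by any: 2188 - 775.

Final answer: 1413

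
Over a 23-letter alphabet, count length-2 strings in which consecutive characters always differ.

First character: 23 choices. Each subsequent: 22 choices (must differ from the previous one).
Total: 23 x 22^1.

Final answer: 23 x 22^{1} = 506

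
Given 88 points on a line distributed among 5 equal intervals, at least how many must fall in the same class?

By pigeonhole with 88 objects and 5 categories: ceiling(88/5).

Final answer: 18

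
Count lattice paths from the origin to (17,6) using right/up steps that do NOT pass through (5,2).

Total paths to (17,6): C(23,6) = 100947.
Paths through (5,2): C(7,2) x C(16,4) = 38220.
Avoiding (5,2): 100947 - 38220.

Final answer: 62727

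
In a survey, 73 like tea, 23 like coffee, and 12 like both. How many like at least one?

|A union B| = |A| + |B| - |A intersect B| = 73 + 23 - 12.

Final answer: 84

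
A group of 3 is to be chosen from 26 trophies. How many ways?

C(26,3) = 26!/(3! x 23!).

Final answer: \binom{26}{3} = 2600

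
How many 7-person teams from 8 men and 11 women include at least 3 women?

Sum over valid woman counts:
C(11,3)C(8,4) = 11550
C(11,4)C(8,3) = 18480
C(11,5)C(8,2) = 12936
C(11,6)C(8,1) = 3696
C(11,7)C(8,0) = 330
Total: 11550 + 18480 + 12936 + 3696 + 330.

Final answer: 46992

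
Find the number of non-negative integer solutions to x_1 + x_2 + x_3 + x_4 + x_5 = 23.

Stars and bars with 23 stars and 4 bars:
C(23+5-1, 5-1) = C(27,4).

Final answer: C(27,4) = 17550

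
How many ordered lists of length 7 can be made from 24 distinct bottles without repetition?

P(24,7) = 24!/(24-7)! = 24!/17!.

Final answer: P(24,7) = 1744364160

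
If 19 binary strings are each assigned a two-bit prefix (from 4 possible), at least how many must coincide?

There are 4 possible values for two-bit prefix. With 19 binary strings and 4 categories, by pigeonhole: ceiling(19/4).

Final answer: 5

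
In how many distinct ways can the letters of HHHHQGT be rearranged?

Letters (G:1, H:4, Q:1, T:1). Total letters: 7.
Permutations = 7!/(4!).

Final answer: 210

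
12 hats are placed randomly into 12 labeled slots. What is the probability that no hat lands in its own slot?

D(n) = (n-1)(D(n-1) + D(n-2)), D(0)=1, D(1)=0.
Building up: D(2)=1, D(3)=2, D(4)=9, D(5)=44, D(6)=265, D(7)=1854, D(8)=14833, D(9)=133496, D(10)=1334961, D(11)=14684570, D(12)=176214841.
Total arrangements: 12! = 479001600.
Probability = D(12)/12! = 16019531/43545600.

Final answer: D(12)/12! = 176214841/479001600 = 0.367879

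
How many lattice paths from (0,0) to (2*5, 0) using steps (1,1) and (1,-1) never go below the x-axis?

Total monotonic paths to (5,5): C(10,5) = 252.
Reflecting each bad path at its first crossing gives a bijection with paths to (4,6): C(10,6) = 210.
Valid Dyck paths: 252 - 210.
(This is the Catalan number C_{5}.)

Final answer: C_{5} = 42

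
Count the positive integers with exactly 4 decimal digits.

These are the integers in [10^3, 10^4), so the count is 10^4 - 10^3 = 9 x 10^3.

Final answer: 9000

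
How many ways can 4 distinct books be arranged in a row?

The number of ways to arrange 4 distinct objects is 4!.

Final answer: 4! = 24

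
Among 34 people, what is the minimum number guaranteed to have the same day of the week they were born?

There are 7 possible values for day of the week they were born. With 34 people and 7 categories, by pigeonhole: ceiling(34/7).

Final answer: 5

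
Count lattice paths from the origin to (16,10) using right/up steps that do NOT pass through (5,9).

Total paths to (16,10): C(26,10) = 5311735.
Paths through (5,9): C(14,9) x C(12,1) = 24024.
Avoiding (5,9): 5311735 - 24024.

Final answer: 5287711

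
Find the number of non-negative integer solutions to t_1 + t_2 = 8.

Stars and bars with 8 stars and 1 bars:
C(8+2-1, 2-1) = C(9,1).

Final answer: C(9,1) = 9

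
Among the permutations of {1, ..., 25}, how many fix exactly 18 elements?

Choose which 18 elements are fixed: C(25,18) = 480700.
Derange the remaining 7 using D(j) = (j-1)(D(j-1) + D(j-2)), D(0)=1, D(1)=0: D(2)=1, D(3)=2, D(4)=9, D(5)=44, D(6)=265, D(7)=1854.
Total: 480700 x 1854.

Final answer: C(25,18) D(7) = 891217800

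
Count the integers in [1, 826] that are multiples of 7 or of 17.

Multiples of 7: 118. Multiples of 17: 48. Of both (lcm=119): 6.
By inclusion-exclusion: 118 + 48 - 6.

Final answer: 160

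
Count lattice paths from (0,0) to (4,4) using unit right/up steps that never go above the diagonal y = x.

Total monotonic paths to (4,4): C(8,4) = 70.
Paths that cross above y=x (reflection bijection): C(8,5) = 56.
Valid Dyck paths: 70 - 56.
(Equivalently, C_{4} = C(8,4)/5 = 70/5.)

Final answer: C_{4} = 14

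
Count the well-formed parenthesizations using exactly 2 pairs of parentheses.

This is counted by the nth Catalan number C_n. Here n = 2 (pairs).
C_n = C(2n,n)/(n+1), so C_{2} = C(4,2)/3 = 6/3.

Final answer: C_{2} = 2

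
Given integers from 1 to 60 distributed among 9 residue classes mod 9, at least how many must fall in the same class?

By pigeonhole with 60 objects and 9 categories: ceiling(60/9).

Final answer: 7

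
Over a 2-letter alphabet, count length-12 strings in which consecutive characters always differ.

Let g(n) count such strings. g(1) = 2, and each valid string of length n-1 extends in 1 ways (any symbol but the last), so g(n) = 1 g(n-1).
Total: g(12) = 2 x 1^11.

Final answer: 2 x 1^{11} = 2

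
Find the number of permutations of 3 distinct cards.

The number of ways to arrange 3 distinct objects is 3!.

Final answer: 3! = 6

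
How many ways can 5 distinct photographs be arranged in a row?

The number of ways to arrange 5 distinct objects is 5!.

Final answer: 5! = 120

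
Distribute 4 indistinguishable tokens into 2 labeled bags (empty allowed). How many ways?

Stars and bars: C(n+k-1, k-1) = C(5,1).

Final answer: C(5,1) = 5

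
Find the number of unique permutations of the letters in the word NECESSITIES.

Letters (C:1, E:3, I:2, N:1, S:3, T:1). Total letters: 11.
Permutations = 11!/(3! x 3! x 2!).

Final answer: 554400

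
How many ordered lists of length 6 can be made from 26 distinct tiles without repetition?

P(26,6) = 26!/(26-6)! = 26!/20!.

Final answer: P(26,6) = 165765600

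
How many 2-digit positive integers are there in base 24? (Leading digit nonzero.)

In base 24, the leading digit has 23 choices (1..23); each of the remaining 1 digits has 24 choices.
Total: 23 x 24^1.

Final answer: 552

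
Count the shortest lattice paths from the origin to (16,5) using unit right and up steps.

Each path has 16 right steps and 5 up steps in some order (21 steps total).
Choose which 5 of the 21 steps are up: C(21,5).

Final answer: C(21,5) = 20349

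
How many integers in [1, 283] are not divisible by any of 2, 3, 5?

|div by 2|=141, |div by 3|=94, |div by 5|=56.
|div by 2&3|=47, |div by 2&5|=28, |div by 3&5|=18, |div by all|=9.
By inclusion-exclusion, divisible by at least one: 141+94+56-47-28-18+9 = 207.
Not divisible by any: 283 - 207.

Final answer: 76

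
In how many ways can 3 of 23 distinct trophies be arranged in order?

P(23,3) = 23!/(23-3)! = 23!/20!.

Final answer: P(23,3) = 10626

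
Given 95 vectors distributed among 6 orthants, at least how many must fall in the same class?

By pigeonhole with 95 objects and 6 categories: ceiling(95/6).

Final answer: 16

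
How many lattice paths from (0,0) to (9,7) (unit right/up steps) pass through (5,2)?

Paths (0,0)->(5,2): C(7,2) = 21.
Paths (5,2)->(9,7): C(9,5) = 126.
By multiplication principle: 21 x 126.

Final answer: 2646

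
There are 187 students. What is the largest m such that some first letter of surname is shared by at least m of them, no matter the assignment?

There are 26 possible values for first letter of surname. With 187 students and 26 categories, by pigeonhole: ceiling(187/26).

Final answer: 8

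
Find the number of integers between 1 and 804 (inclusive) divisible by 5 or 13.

Multiples of 5: 160. Multiples of 13: 61. Of both (lcm=65): 12.
By inclusion-exclusion: 160 + 61 - 12.

Final answer: 209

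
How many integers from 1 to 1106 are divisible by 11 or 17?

Multiples of 11: 100. Multiples of 17: 65. Of both (lcm=187): 5.
By inclusion-exclusion: 100 + 65 - 5.

Final answer: 160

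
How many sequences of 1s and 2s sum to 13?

Let f(n) count the ways. The last step is size 1 or 2, so f(n) = f(n-1) + f(n-2) with f(1)=1, f(2)=2.
Iterating the recurrence: f(1)=1, f(2)=2, f(3)=3, f(4)=5, f(5)=8, f(6)=13, f(7)=21, f(8)=34, f(9)=55, f(10)=89, f(11)=144, f(12)=233, f(13)=377.

Final answer: 377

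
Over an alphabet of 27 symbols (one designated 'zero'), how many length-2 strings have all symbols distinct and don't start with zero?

First digit: 26 (nonzero). Second: 26 (not first). Third: 25, etc.
Total: 26 x 26.

Final answer: 676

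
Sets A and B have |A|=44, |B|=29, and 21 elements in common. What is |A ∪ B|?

|A union B| = |A| + |B| - |A intersect B| = 44 + 29 - 21.

Final answer: 52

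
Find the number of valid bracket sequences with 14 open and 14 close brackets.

This is a standard Catalan-number count: the answer is C_n. Here n = 14 (pairs).
C_n = C(2n,n)/(n+1), so C_{14} = C(28,14)/15 = 40116600/15.

Final answer: C_{14} = 2674440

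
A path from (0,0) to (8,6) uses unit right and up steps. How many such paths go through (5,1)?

Paths (0,0)->(5,1): C(6,1) = 6.
Paths (5,1)->(8,6): C(8,5) = 56.
By multiplication principle: 6 x 56.

Final answer: 336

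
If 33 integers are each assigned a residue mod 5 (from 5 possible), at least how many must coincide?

There are 5 possible values for residue mod 5. With 33 integers and 5 categories, by pigeonhole: ceiling(33/5).

Final answer: 7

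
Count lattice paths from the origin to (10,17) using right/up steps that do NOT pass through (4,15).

Total paths to (10,17): C(27,17) = 8436285.
Paths through (4,15): C(19,15) x C(8,2) = 108528.
Avoiding (4,15): 8436285 - 108528.

Final answer: 8327757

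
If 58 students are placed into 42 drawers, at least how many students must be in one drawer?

By the pigeonhole principle: ceiling(58/42).

Final answer: 2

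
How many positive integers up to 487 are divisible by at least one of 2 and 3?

Multiples of 2: 243. Multiples of 3: 162. Of both (lcm=6): 81.
By inclusion-exclusion: 243 + 162 - 81.

Final answer: 324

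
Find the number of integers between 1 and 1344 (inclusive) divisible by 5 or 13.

Multiples of 5: 268. Multiples of 13: 103. Of both (lcm=65): 20.
By inclusion-exclusion: 268 + 103 - 20.

Final answer: 351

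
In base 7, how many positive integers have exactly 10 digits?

In base 7, the leading digit has 6 choices (1..6); each of the remaining 9 digits has 7 choices.
Total: 6 x 7^9.

Final answer: 242121642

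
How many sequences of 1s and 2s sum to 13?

Condition on the final move: it is a 1-step (f(n-1) ways to get there) or a 2-step (f(n-2) ways), so f(n) = f(n-1) + f(n-2), with f(1)=1, f(2)=2.
Building up term by term: f(1)=1, f(2)=2, f(3)=3, f(4)=5, f(5)=8, f(6)=13, f(7)=21, f(8)=34, f(9)=55, f(10)=89, f(11)=144, f(12)=233, f(13)=377.

Final answer: 377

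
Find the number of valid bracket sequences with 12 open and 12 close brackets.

The structures are counted by the Catalan number C_n. Here n = 12 (pairs).
C_n = C(2n,n) - C(2n,n+1), so C_{12} = C(24,12) - C(24,13) = 2704156 - 2496144.

Final answer: C_{12} = 208012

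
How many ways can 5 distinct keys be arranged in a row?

The number of ways to arrange 5 distinct objects is 5!.

Final answer: 5! = 120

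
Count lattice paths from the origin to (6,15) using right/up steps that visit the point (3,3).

Paths (0,0)->(3,3): C(6,3) = 20.
Paths (3,3)->(6,15): C(15,12) = 455.
By multiplication principle: 20 x 455.

Final answer: 9100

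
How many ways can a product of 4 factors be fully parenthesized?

This is counted by the nth Catalan number C_n. Here n = 4 - 1 = 3.
C_n = C(2n,n) - C(2n,n+1), so C_{3} = C(6,3) - C(6,4) = 20 - 15.

Final answer: C_{3} = 5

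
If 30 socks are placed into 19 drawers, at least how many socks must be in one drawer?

By the pigeonhole principle: ceiling(30/19).

Final answer: 2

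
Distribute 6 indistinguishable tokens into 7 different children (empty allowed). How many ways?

Stars and bars: C(n+k-1, k-1) = C(12,6).

Final answer: C(12,6) = 924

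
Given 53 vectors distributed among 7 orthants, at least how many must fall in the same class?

By pigeonhole with 53 objects and 7 categories: ceiling(53/7).

Final answer: 8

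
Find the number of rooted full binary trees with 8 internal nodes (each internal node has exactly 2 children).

This is counted by the nth Catalan number C_n. Here n = 8.
C_n = (2n)!/(n!(n+1)!), so C_{8} = 16!/(8! x 9!) = C(16,8)/9 = 12870/9.

Final answer: C_{8} = 1430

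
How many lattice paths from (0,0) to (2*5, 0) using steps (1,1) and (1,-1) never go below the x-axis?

Total monotonic paths to (5,5): C(10,5) = 252.
A path is bad iff it touches y = x + 1; reflecting its initial segment maps bad paths bijectively onto all paths to (4,6), of which there are C(10,6) = 210.
Valid Dyck paths: 252 - 210.
(Equivalently, C_{5} = C(10,5)/6 = 252/6.)

Final answer: C_{5} = 42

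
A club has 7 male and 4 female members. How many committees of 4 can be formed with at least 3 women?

Sum over valid woman counts:
C(4,3)C(7,1) = 28
C(4,4)C(7,0) = 1
Total: 28 + 1.

Final answer: 29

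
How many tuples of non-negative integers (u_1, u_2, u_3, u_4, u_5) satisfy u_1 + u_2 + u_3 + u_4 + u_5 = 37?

Stars and bars with 37 stars and 4 bars:
C(37+5-1, 5-1) = C(41,4).

Final answer: C(41,4) = 101270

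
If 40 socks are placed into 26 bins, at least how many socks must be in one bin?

By the pigeonhole principle: ceiling(40/26).

Final answer: 2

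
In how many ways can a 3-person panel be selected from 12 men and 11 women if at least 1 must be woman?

Sum over valid woman counts:
C(11,1)C(12,2) = 726
C(11,2)C(12,1) = 660
C(11,3)C(12,0) = 165
Total: 726 + 660 + 165.

Final answer: 1551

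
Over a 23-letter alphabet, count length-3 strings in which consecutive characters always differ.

First character: 23 choices. Each subsequent: 22 choices (must differ from the previous one).
Total: 23 x 22^2.

Final answer: 23 x 22^{2} = 11132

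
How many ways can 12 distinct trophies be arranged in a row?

The number of ways to arrange 12 distinct objects is 12!.

Final answer: 12! = 479001600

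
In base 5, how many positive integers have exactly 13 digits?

Leading digit: 4 options (nonzero). Other 12 digit(s): 5 options each.
Total: 4 x 5^12.

Final answer: 976562500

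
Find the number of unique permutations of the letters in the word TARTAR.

Letters (A:2, R:2, T:2). Total letters: 6.
Permutations = 6!/(2! x 2! x 2!).

Final answer: 90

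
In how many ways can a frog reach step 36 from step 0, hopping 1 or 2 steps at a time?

Let f(n) count the ways. The last step is size 1 or 2, so f(n) = f(n-1) + f(n-2) with f(1)=1, f(2)=2.
Computing successive values: f(1)=1, f(2)=2, f(3)=3, f(4)=5, f(5)=8, f(6)=13, f(7)=21, f(8)=34, f(9)=55, f(10)=89, f(11)=144, f(12)=233, f(13)=377, f(14)=610, f(15)=987, f(16)=1597, f(17)=2584, f(18)=4181, f(19)=6765, f(20)=10946, f(21)=17711, f(22)=28657, f(23)=46368, f(24)=75025, f(25)=121393, f(26)=196418, f(27)=317811, f(28)=514229, f(29)=832040, f(30)=1346269, f(31)=2178309, f(32)=3524578, f(33)=5702887, f(34)=9227465, f(35)=14930352, f(36)=24157817.

Final answer: 24157817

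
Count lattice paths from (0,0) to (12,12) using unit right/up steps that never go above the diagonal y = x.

Total monotonic paths to (12,12): C(24,12) = 2704156.
Paths that cross above y=x (reflection bijection): C(24,13) = 2496144.
Valid Dyck paths: 2704156 - 2496144.
(Equivalently, C_{12} = C(24,12)/13 = 2704156/13.)

Final answer: C_{12} = 208012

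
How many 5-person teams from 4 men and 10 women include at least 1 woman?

Sum over valid woman counts:
C(10,1)C(4,4) = 10
C(10,2)C(4,3) = 180
C(10,3)C(4,2) = 720
C(10,4)C(4,1) = 840
C(10,5)C(4,0) = 252
Total: 10 + 180 + 720 + 840 + 252.

Final answer: 2002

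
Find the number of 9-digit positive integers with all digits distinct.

First digit: 9 (not 0). Second: 9 (not first). Third: 8, etc.
Total: 9 x 9 x 8 x 7 x 6 x 5 x 4 x 3 x 2.

Final answer: 3265920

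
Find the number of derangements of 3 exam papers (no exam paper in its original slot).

Use the recurrence D(n) = (n-1)(D(n-1) + D(n-2)) with D(0)=1, D(1)=0.
D(2) = 1 x (0 + 1) = 1
D(3) = 2 x (D(2) + D(1)) = 2 x (1 + 0)

Final answer: D(3) = 2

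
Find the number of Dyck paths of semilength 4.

Total monotonic paths to (4,4): C(8,4) = 70.
Reflecting each bad path at its first crossing gives a bijection with paths to (3,5): C(8,5) = 56.
Valid Dyck paths: 70 - 56.
(Check: C(8,4) - C(8,5) = C(8,4)/5, the Catalan number C_{4}.)

Final answer: C_{4} = 14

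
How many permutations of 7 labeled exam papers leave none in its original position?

Use the recurrence D(n) = (n-1)(D(n-1) + D(n-2)) with D(0)=1, D(1)=0.
D(2) = 1 x (0 + 1) = 1
D(3) = 2 x (1 + 0) = 2
D(4) = 3 x (2 + 1) = 9
D(5) = 4 x (9 + 2) = 44
D(6) = 5 x (44 + 9) = 265
D(7) = 6 x (D(6) + D(5)) = 6 x (265 + 44)

Final answer: D(7) = 1854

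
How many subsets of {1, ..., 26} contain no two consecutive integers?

Condition on whether n belongs to the subset: if not, any valid subset of {1, ..., n-1} works (a(n-1)); if so, n-1 is excluded and the rest is a valid subset of {1, ..., n-2} (a(n-2)). Hence a(n) = a(n-1) + a(n-2), a(1)=2, a(2)=3.
Computing successive values: a(1)=2, a(2)=3, a(3)=5, a(4)=8, a(5)=13, a(6)=21, a(7)=34, a(8)=55, a(9)=89, a(10)=144, a(11)=233, a(12)=377, a(13)=610, a(14)=987, a(15)=1597, a(16)=2584, a(17)=4181, a(18)=6765, a(19)=10946, a(20)=17711, a(21)=28657, a(22)=46368, a(23)=75025, a(24)=121393, a(25)=196418, a(26)=317811.

Final answer: 317811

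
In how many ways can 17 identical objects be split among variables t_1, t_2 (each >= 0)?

Stars and bars with 17 stars and 1 bars:
C(17+2-1, 2-1) = C(18,1).

Final answer: C(18,1) = 18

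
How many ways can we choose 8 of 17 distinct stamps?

C(17,8) = 17!/(8! x 9!).

Final answer: \binom{17}{8} = 24310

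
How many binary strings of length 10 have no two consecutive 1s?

Classify by the final bit: ...0 gives a(n-1) strings, ...01 gives a(n-2) strings. Thus a(n) = a(n-1) + a(n-2) with a(1)=2, a(2)=3.
Computing successive values: a(1)=2, a(2)=3, a(3)=5, a(4)=8, a(5)=13, a(6)=21, a(7)=34, a(8)=55, a(9)=89, a(10)=144.

Final answer: 144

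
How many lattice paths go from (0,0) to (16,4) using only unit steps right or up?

Each path has 16 right steps and 4 up steps in some order (20 steps total).
Choose which 4 of the 20 steps are up: C(20,4).

Final answer: C(20,4) = 4845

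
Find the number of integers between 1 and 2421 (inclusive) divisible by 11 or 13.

Multiples of 11: 220. Multiples of 13: 186. Of both (lcm=143): 16.
By inclusion-exclusion: 220 + 186 - 16.

Final answer: 390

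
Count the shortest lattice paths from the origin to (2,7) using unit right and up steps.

Each path has 2 right steps and 7 up steps in some order (9 steps total).
Choose which 7 of the 9 steps are up: C(9,7).

Final answer: C(9,7) = 36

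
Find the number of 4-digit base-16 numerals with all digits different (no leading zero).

The leading digit has 15 choices (anything but zero); the next has 15 (anything but the first), then 14, and so on, one fewer each time.
Total: 15 x 15 x 14 x 13.

Final answer: 40950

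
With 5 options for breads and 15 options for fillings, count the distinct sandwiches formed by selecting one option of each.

By the multiplication principle: 5 x 15.

Final answer: 75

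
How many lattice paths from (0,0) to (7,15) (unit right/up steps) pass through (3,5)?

Paths (0,0)->(3,5): C(8,5) = 56.
Paths (3,5)->(7,15): C(14,10) = 1001.
By multiplication principle: 56 x 1001.

Final answer: 56056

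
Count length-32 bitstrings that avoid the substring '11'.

A valid string ends in 0 (append to any length-(n-1) valid string) or in 01 (append to any length-(n-2) valid string), so a(n) = a(n-1) + a(n-2) with a(1)=2, a(2)=3.
Building up term by term: a(1)=2, a(2)=3, a(3)=5, a(4)=8, a(5)=13, a(6)=21, a(7)=34, a(8)=55, a(9)=89, a(10)=144, a(11)=233, a(12)=377, a(13)=610, a(14)=987, a(15)=1597, a(16)=2584, a(17)=4181, a(18)=6765, a(19)=10946, a(20)=17711, a(21)=28657, a(22)=46368, a(23)=75025, a(24)=121393, a(25)=196418, a(26)=317811, a(27)=514229, a(28)=832040, a(29)=1346269, a(30)=2178309, a(31)=3524578, a(32)=5702887.

Final answer: 5702887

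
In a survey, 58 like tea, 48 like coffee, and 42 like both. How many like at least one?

|A union B| = |A| + |B| - |A intersect B| = 58 + 48 - 42.

Final answer: 64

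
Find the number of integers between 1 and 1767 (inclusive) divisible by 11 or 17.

Multiples of 11: 160. Multiples of 17: 103. Of both (lcm=187): 9.
By inclusion-exclusion: 160 + 103 - 9.

Final answer: 254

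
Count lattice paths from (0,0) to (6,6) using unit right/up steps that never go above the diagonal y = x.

Total monotonic paths to (6,6): C(12,6) = 924.
By the reflection principle, paths that go above the diagonal number C(12,7) = 792.
Valid Dyck paths: 924 - 792.
(Equivalently, C_{6} = C(12,6)/7 = 924/7.)

Final answer: C_{6} = 132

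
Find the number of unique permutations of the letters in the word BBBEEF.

Letters (B:3, E:2, F:1). Total letters: 6.
Permutations = 6!/(3! x 2!).

Final answer: 60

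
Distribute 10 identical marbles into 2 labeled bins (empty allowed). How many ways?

Stars and bars: C(n+k-1, k-1) = C(11,1).

Final answer: C(11,1) = 11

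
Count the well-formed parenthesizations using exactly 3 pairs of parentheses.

This is counted by the nth Catalan number C_n. Here n = 3 (pairs).
C_n = (2n)!/(n!(n+1)!), so C_{3} = 6!/(3! x 4!) = C(6,3)/4 = 20/4.

Final answer: C_{3} = 5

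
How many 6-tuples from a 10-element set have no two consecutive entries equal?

Let g(n) count such strings. g(1) = 10, and each valid string of length n-1 extends in 9 ways (any symbol but the last), so g(n) = 9 g(n-1).
Total: g(6) = 10 x 9^5.

Final answer: 10 x 9^{5} = 590490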